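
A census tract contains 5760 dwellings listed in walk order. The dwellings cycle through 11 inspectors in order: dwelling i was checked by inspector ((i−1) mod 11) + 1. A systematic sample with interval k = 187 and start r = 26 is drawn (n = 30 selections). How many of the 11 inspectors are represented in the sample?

1

Consecutive selections differ by k = 187, so their inspector numbers differ by 187 mod 11 = 0.
gcd(187, 11) = 11, so the sample visits 11/11 = 1 distinct residues mod 11.
Start 26 is inspector 4; the inspectors hit are 4.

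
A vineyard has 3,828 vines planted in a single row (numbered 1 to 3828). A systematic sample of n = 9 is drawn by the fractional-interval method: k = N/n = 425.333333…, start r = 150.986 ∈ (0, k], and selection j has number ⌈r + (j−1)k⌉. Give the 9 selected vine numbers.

j=1: r + 0k = 150.986 → ⌈·⌉ = 151
j=2: r + 1k = 576.319333… → ⌈·⌉ = 577
j=3: r + 2k = 1001.652666… → ⌈·⌉ = 1002
j=4: r + 3k = 1426.986 → ⌈·⌉ = 1427
j=5: r + 4k = 1852.319333… → ⌈·⌉ = 1853
j=6: r + 5k = 2277.652666… → ⌈·⌉ = 2278
j=7: r + 6k = 2702.986 → ⌈·⌉ = 2703
j=8: r + 7k = 3128.319333… → ⌈·⌉ = 3129
j=9: r + 8k = 3553.652666… → ⌈·⌉ = 3554

151, 577, 1002, 1427, 1853, 2278, 2703, 3129, 3554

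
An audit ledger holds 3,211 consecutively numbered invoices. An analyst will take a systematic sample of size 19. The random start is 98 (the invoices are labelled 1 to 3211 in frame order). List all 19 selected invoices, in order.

98, 267, 436, 605, 774, 943, 1112, 1281, 1450, 1619, 1788, 1957, 2126, 2295, 2464, 2633, 2802, 2971, 3140

k = N/n = 3211/19 = 169
invoice 1: 98
invoice 2: 98 + 169 = 267
invoice 3: 267 + 169 = 436
invoice 4: 436 + 169 = 605
invoice 5: 605 + 169 = 774
invoice 6: 774 + 169 = 943
invoice 7: 943 + 169 = 1112
invoice 8: 1112 + 169 = 1281
invoice 9: 1281 + 169 = 1450
invoice 10: 1450 + 169 = 1619
invoice 11: 1619 + 169 = 1788
invoice 12: 1788 + 169 = 1957
invoice 13: 1957 + 169 = 2126
invoice 14: 2126 + 169 = 2295
invoice 15: 2295 + 169 = 2464
invoice 16: 2464 + 169 = 2633
invoice 17: 2633 + 169 = 2802
invoice 18: 2802 + 169 = 2971
invoice 19: 2971 + 169 = 3140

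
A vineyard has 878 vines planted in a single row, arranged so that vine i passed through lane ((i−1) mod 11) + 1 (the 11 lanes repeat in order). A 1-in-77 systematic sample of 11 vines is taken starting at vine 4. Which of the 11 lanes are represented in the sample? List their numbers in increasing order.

Consecutive selections differ by k = 77, so their lane numbers differ by 77 mod 11 = 0.
gcd(77, 11) = 11, so the sample visits 11/11 = 1 distinct residues mod 11.
Start 4 is lane 4; the lanes hit are 4.

4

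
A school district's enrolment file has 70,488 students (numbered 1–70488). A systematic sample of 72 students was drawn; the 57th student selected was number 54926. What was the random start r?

102

k = 70488/72 = 979
r = 54926 − (57−1)×979 = 54926 − 54824 = 102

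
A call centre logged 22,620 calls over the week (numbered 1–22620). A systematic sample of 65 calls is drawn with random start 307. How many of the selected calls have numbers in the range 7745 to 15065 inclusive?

k = 22620/65 = 348
First selection ≥ 7745: 307 + ⌈(7745−307)/348⌉·348 = 307 + 22×348 = 7963
Last selection ≤ 15065: 307 + ⌊(15065−307)/348⌋·348 = 307 + 42×348 = 14923
Count = 42 − 22 + 1 = 21

21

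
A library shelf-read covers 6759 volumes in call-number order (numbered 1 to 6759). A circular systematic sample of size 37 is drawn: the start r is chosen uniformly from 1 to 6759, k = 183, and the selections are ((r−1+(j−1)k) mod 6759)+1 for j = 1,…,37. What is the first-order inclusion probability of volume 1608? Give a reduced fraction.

37/6759

For each position j, as r ranges over 1…6759 the j-th selection hits every volume exactly once, so volume 1608 is selected for exactly 37 of the 6759 starts.
Inclusion probability = 37/6759.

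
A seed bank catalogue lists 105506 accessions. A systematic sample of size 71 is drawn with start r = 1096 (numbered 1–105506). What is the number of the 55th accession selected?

k = 105506/71 = 1486
55th selection = r + (55−1)·k = 1096 + 54×1486 = 1096 + 80244 = 81340

81340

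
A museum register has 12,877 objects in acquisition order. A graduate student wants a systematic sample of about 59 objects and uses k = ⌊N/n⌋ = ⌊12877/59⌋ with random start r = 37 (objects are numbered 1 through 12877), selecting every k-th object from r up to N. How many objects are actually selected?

k = ⌊12877/59⌋ = 218
Achieved size = ⌊(12877 − 37)/218⌋ + 1 = ⌊12840/218⌋ + 1 = 58 + 1 = 59
(last selection: 37 + 58×218 = 12681 ≤ 12877; next would be 12899 > 12877)

59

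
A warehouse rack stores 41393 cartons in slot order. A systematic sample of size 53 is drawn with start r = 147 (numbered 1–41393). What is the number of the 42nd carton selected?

32168

k = 41393/53 = 781
42nd selection = r + (42−1)·k = 147 + 41×781 = 147 + 32021 = 32168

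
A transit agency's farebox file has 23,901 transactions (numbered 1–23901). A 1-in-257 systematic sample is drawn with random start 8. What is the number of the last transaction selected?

k = 257
93rd selection = r + (93−1)·k = 8 + 92×257 = 8 + 23644 = 23652

23652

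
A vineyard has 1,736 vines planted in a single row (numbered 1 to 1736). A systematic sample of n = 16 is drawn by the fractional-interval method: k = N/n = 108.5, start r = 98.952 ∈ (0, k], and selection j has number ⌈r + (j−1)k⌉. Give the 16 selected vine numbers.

99, 208, 316, 425, 533, 642, 750, 859, 967, 1076, 1184, 1293, 1401, 1510, 1618, 1727

j=1: r + 0k = 98.952 → ⌈·⌉ = 99
j=2: r + 1k = 207.452 → ⌈·⌉ = 208
j=3: r + 2k = 315.952 → ⌈·⌉ = 316
j=4: r + 3k = 424.452 → ⌈·⌉ = 425
j=5: r + 4k = 532.952 → ⌈·⌉ = 533
j=6: r + 5k = 641.452 → ⌈·⌉ = 642
j=7: r + 6k = 749.952 → ⌈·⌉ = 750
j=8: r + 7k = 858.452 → ⌈·⌉ = 859
j=9: r + 8k = 966.952 → ⌈·⌉ = 967
j=10: r + 9k = 1075.452 → ⌈·⌉ = 1076
j=11: r + 10k = 1183.952 → ⌈·⌉ = 1184
j=12: r + 11k = 1292.452 → ⌈·⌉ = 1293
j=13: r + 12k = 1400.952 → ⌈·⌉ = 1401
j=14: r + 13k = 1509.452 → ⌈·⌉ = 1510
j=15: r + 14k = 1617.952 → ⌈·⌉ = 1618
j=16: r + 15k = 1726.452 → ⌈·⌉ = 1727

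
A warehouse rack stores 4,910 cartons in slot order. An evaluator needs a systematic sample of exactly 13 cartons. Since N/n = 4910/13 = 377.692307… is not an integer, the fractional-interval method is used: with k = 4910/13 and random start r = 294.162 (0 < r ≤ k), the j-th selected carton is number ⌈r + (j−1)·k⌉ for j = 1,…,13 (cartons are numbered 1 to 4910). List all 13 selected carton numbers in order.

j=1: r + 0k = 294.162 → ⌈·⌉ = 295
j=2: r + 1k = 671.854307… → ⌈·⌉ = 672
j=3: r + 2k = 1049.546615… → ⌈·⌉ = 1050
j=4: r + 3k = 1427.238923… → ⌈·⌉ = 1428
j=5: r + 4k = 1804.931230… → ⌈·⌉ = 1805
j=6: r + 5k = 2182.623538… → ⌈·⌉ = 2183
j=7: r + 6k = 2560.315846… → ⌈·⌉ = 2561
j=8: r + 7k = 2938.008153… → ⌈·⌉ = 2939
j=9: r + 8k = 3315.700461… → ⌈·⌉ = 3316
j=10: r + 9k = 3693.392769… → ⌈·⌉ = 3694
j=11: r + 10k = 4071.085076… → ⌈·⌉ = 4072
j=12: r + 11k = 4448.777384… → ⌈·⌉ = 4449
j=13: r + 12k = 4826.469692… → ⌈·⌉ = 4827

295, 672, 1050, 1428, 1805, 2183, 2561, 2939, 3316, 3694, 4072, 4449, 4827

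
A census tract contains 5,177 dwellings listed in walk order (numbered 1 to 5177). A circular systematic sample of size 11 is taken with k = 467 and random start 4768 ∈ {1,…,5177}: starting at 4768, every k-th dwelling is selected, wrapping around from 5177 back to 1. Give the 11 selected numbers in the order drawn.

4768, 58, 525, 992, 1459, 1926, 2393, 2860, 3327, 3794, 4261

Selection 1: 4768
Selection 2: 4768 + 467 = 5235 → 5235 − 5177 = 58
Selection 3: 58 + 467 = 525
Selection 4: 525 + 467 = 992
Selection 5: 992 + 467 = 1459
Selection 6: 1459 + 467 = 1926
Selection 7: 1926 + 467 = 2393
Selection 8: 2393 + 467 = 2860
Selection 9: 2860 + 467 = 3327
Selection 10: 3327 + 467 = 3794
Selection 11: 3794 + 467 = 4261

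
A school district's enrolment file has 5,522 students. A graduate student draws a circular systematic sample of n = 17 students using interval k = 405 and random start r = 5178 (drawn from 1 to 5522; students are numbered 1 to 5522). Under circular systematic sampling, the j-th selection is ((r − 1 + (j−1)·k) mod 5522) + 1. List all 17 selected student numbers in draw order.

Selection 1: 5178
Selection 2: 5178 + 405 = 5583 → 5583 − 5522 = 61
Selection 3: 61 + 405 = 466
Selection 4: 466 + 405 = 871
Selection 5: 871 + 405 = 1276
Selection 6: 1276 + 405 = 1681
Selection 7: 1681 + 405 = 2086
Selection 8: 2086 + 405 = 2491
Selection 9: 2491 + 405 = 2896
Selection 10: 2896 + 405 = 3301
Selection 11: 3301 + 405 = 3706
Selection 12: 3706 + 405 = 4111
Selection 13: 4111 + 405 = 4516
Selection 14: 4516 + 405 = 4921
Selection 15: 4921 + 405 = 5326
Selection 16: 5326 + 405 = 5731 → 5731 − 5522 = 209
Selection 17: 209 + 405 = 614

5178, 61, 466, 871, 1276, 1681, 2086, 2491, 2896, 3301, 3706, 4111, 4516, 4921, 5326, 209, 614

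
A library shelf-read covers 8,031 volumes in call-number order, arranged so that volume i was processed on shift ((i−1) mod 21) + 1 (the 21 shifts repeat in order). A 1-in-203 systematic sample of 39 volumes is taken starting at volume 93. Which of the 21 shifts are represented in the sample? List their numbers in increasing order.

Consecutive selections differ by k = 203, so their shift numbers differ by 203 mod 21 = 14.
gcd(203, 21) = 7, so the sample visits 21/7 = 3 distinct residues mod 21.
Start 93 is shift 9; the shifts hit are 2, 9, 16.

2, 9, 16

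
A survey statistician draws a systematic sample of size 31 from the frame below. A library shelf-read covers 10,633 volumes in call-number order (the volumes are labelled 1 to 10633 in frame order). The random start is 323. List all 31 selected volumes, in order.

323, 666, 1009, 1352, 1695, 2038, 2381, 2724, 3067, 3410, 3753, 4096, 4439, 4782, 5125, 5468, 5811, 6154, 6497, 6840, 7183, 7526, 7869, 8212, 8555, 8898, 9241, 9584, 9927, 10270, 10613

k = N/n = 10633/31 = 343
volume 1: 323
volume 2: 323 + 343 = 666
volume 3: 666 + 343 = 1009
volume 4: 1009 + 343 = 1352
volume 5: 1352 + 343 = 1695
volume 6: 1695 + 343 = 2038
volume 7: 2038 + 343 = 2381
volume 8: 2381 + 343 = 2724
volume 9: 2724 + 343 = 3067
volume 10: 3067 + 343 = 3410
volume 11: 3410 + 343 = 3753
volume 12: 3753 + 343 = 4096
volume 13: 4096 + 343 = 4439
volume 14: 4439 + 343 = 4782
volume 15: 4782 + 343 = 5125
volume 16: 5125 + 343 = 5468
volume 17: 5468 + 343 = 5811
volume 18: 5811 + 343 = 6154
volume 19: 6154 + 343 = 6497
volume 20: 6497 + 343 = 6840
volume 21: 6840 + 343 = 7183
volume 22: 7183 + 343 = 7526
volume 23: 7526 + 343 = 7869
volume 24: 7869 + 343 = 8212
volume 25: 8212 + 343 = 8555
volume 26: 8555 + 343 = 8898
volume 27: 8898 + 343 = 9241
volume 28: 9241 + 343 = 9584
volume 29: 9584 + 343 = 9927
volume 30: 9927 + 343 = 10270
volume 31: 10270 + 343 = 10613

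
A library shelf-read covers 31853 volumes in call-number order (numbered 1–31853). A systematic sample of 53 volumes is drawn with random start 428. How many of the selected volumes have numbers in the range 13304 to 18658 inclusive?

k = 31853/53 = 601
First selection ≥ 13304: 428 + ⌈(13304−428)/601⌉·601 = 428 + 22×601 = 13650
Last selection ≤ 18658: 428 + ⌊(18658−428)/601⌋·601 = 428 + 30×601 = 18458
Count = 30 − 22 + 1 = 9

9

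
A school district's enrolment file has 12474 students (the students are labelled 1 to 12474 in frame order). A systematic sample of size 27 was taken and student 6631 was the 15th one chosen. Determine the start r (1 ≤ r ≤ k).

k = 12474/27 = 462
r = 6631 − (15−1)×462 = 6631 − 6468 = 163

163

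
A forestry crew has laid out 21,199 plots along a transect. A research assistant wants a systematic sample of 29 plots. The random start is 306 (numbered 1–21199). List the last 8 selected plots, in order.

k = N/n = 21199/29 = 731
22nd selection = 306 + 21×731 = 15657
23rd: 15657 + 731 = 16388
24th: 16388 + 731 = 17119
25th: 17119 + 731 = 17850
26th: 17850 + 731 = 18581
27th: 18581 + 731 = 19312
28th: 19312 + 731 = 20043
29th: 20043 + 731 = 20774

15657, 16388, 17119, 17850, 18581, 19312, 20043, 20774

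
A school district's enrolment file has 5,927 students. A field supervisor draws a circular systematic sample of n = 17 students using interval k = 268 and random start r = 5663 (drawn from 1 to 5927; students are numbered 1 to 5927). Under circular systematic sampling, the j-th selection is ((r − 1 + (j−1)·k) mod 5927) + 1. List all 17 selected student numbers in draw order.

Selection 1: 5663
Selection 2: 5663 + 268 = 5931 → 5931 − 5927 = 4
Selection 3: 4 + 268 = 272
Selection 4: 272 + 268 = 540
Selection 5: 540 + 268 = 808
Selection 6: 808 + 268 = 1076
Selection 7: 1076 + 268 = 1344
Selection 8: 1344 + 268 = 1612
Selection 9: 1612 + 268 = 1880
Selection 10: 1880 + 268 = 2148
Selection 11: 2148 + 268 = 2416
Selection 12: 2416 + 268 = 2684
Selection 13: 2684 + 268 = 2952
Selection 14: 2952 + 268 = 3220
Selection 15: 3220 + 268 = 3488
Selection 16: 3488 + 268 = 3756
Selection 17: 3756 + 268 = 4024

5663, 4, 272, 540, 808, 1076, 1344, 1612, 1880, 2148, 2416, 2684, 2952, 3220, 3488, 3756, 4024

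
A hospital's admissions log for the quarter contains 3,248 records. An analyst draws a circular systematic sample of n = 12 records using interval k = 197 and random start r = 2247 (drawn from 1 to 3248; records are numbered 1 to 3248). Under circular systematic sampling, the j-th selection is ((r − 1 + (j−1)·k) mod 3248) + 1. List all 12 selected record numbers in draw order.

Selection 1: 2247
Selection 2: 2247 + 197 = 2444
Selection 3: 2444 + 197 = 2641
Selection 4: 2641 + 197 = 2838
Selection 5: 2838 + 197 = 3035
Selection 6: 3035 + 197 = 3232
Selection 7: 3232 + 197 = 3429 → 3429 − 3248 = 181
Selection 8: 181 + 197 = 378
Selection 9: 378 + 197 = 575
Selection 10: 575 + 197 = 772
Selection 11: 772 + 197 = 969
Selection 12: 969 + 197 = 1166

2247, 2444, 2641, 2838, 3035, 3232, 181, 378, 575, 772, 969, 1166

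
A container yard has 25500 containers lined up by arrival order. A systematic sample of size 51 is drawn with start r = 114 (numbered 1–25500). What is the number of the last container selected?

25114

k = 25500/51 = 500
51st selection = r + (51−1)·k = 114 + 50×500 = 114 + 25000 = 25114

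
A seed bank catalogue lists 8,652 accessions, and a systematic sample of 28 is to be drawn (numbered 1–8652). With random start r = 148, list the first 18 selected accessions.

148, 457, 766, 1075, 1384, 1693, 2002, 2311, 2620, 2929, 3238, 3547, 3856, 4165, 4474, 4783, 5092, 5401

k = N/n = 8652/28 = 309
accession 1: 148
accession 2: 148 + 309 = 457
accession 3: 457 + 309 = 766
accession 4: 766 + 309 = 1075
accession 5: 1075 + 309 = 1384
accession 6: 1384 + 309 = 1693
accession 7: 1693 + 309 = 2002
accession 8: 2002 + 309 = 2311
accession 9: 2311 + 309 = 2620
accession 10: 2620 + 309 = 2929
accession 11: 2929 + 309 = 3238
accession 12: 3238 + 309 = 3547
accession 13: 3547 + 309 = 3856
accession 14: 3856 + 309 = 4165
accession 15: 4165 + 309 = 4474
accession 16: 4474 + 309 = 4783
accession 17: 4783 + 309 = 5092
accession 18: 5092 + 309 = 5401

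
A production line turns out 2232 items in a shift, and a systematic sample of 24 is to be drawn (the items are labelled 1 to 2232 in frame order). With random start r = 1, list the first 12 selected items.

1, 94, 187, 280, 373, 466, 559, 652, 745, 838, 931, 1024

k = N/n = 2232/24 = 93
item 1: 1
item 2: 1 + 93 = 94
item 3: 94 + 93 = 187
item 4: 187 + 93 = 280
item 5: 280 + 93 = 373
item 6: 373 + 93 = 466
item 7: 466 + 93 = 559
item 8: 559 + 93 = 652
item 9: 652 + 93 = 745
item 10: 745 + 93 = 838
item 11: 838 + 93 = 931
item 12: 931 + 93 = 1024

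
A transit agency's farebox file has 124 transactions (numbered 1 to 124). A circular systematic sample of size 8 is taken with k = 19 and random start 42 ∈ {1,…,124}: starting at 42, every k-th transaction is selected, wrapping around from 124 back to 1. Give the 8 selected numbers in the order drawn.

Selection 1: 42
Selection 2: 42 + 19 = 61
Selection 3: 61 + 19 = 80
Selection 4: 80 + 19 = 99
Selection 5: 99 + 19 = 118
Selection 6: 118 + 19 = 137 → 137 − 124 = 13
Selection 7: 13 + 19 = 32
Selection 8: 32 + 19 = 51

42, 61, 80, 99, 118, 13, 32, 51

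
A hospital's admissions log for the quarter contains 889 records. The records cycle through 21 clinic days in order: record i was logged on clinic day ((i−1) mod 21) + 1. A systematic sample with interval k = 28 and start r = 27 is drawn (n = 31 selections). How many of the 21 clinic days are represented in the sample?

3

Consecutive selections differ by k = 28, so their clinic day numbers differ by 28 mod 21 = 7.
gcd(28, 21) = 7, so the sample visits 21/7 = 3 distinct residues mod 21.
Start 27 is clinic day 6; the clinic days hit are 6, 13, 20.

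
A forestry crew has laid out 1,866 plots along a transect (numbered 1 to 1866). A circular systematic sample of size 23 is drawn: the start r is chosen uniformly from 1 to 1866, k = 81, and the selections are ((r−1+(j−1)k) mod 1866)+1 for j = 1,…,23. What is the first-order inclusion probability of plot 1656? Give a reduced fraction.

For each position j, as r ranges over 1…1866 the j-th selection hits every plot exactly once, so plot 1656 is selected for exactly 23 of the 1866 starts.
Inclusion probability = 23/1866.

23/1866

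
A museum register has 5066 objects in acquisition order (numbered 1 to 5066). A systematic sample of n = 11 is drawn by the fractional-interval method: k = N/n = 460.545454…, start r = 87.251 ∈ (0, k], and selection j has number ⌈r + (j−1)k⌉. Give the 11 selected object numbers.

j=1: r + 0k = 87.251 → ⌈·⌉ = 88
j=2: r + 1k = 547.796454… → ⌈·⌉ = 548
j=3: r + 2k = 1008.341909… → ⌈·⌉ = 1009
j=4: r + 3k = 1468.887363… → ⌈·⌉ = 1469
j=5: r + 4k = 1929.432818… → ⌈·⌉ = 1930
j=6: r + 5k = 2389.978272… → ⌈·⌉ = 2390
j=7: r + 6k = 2850.523727… → ⌈·⌉ = 2851
j=8: r + 7k = 3311.069181… → ⌈·⌉ = 3312
j=9: r + 8k = 3771.614636… → ⌈·⌉ = 3772
j=10: r + 9k = 4232.160090… → ⌈·⌉ = 4233
j=11: r + 10k = 4692.705545… → ⌈·⌉ = 4693

88, 548, 1009, 1469, 1930, 2390, 2851, 3312, 3772, 4233, 4693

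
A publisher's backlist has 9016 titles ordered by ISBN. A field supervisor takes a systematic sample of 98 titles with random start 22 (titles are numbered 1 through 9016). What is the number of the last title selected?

k = 9016/98 = 92
98th selection = r + (98−1)·k = 22 + 97×92 = 22 + 8924 = 8946

8946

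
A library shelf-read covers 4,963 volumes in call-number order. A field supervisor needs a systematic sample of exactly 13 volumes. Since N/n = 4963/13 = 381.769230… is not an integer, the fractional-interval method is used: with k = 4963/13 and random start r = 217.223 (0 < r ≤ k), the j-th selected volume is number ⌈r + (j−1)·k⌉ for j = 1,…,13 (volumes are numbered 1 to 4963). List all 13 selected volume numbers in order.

218, 599, 981, 1363, 1745, 2127, 2508, 2890, 3272, 3654, 4035, 4417, 4799

j=1: r + 0k = 217.223 → ⌈·⌉ = 218
j=2: r + 1k = 598.992230… → ⌈·⌉ = 599
j=3: r + 2k = 980.761461… → ⌈·⌉ = 981
j=4: r + 3k = 1362.530692… → ⌈·⌉ = 1363
j=5: r + 4k = 1744.299923… → ⌈·⌉ = 1745
j=6: r + 5k = 2126.069153… → ⌈·⌉ = 2127
j=7: r + 6k = 2507.838384… → ⌈·⌉ = 2508
j=8: r + 7k = 2889.607615… → ⌈·⌉ = 2890
j=9: r + 8k = 3271.376846… → ⌈·⌉ = 3272
j=10: r + 9k = 3653.146076… → ⌈·⌉ = 3654
j=11: r + 10k = 4034.915307… → ⌈·⌉ = 4035
j=12: r + 11k = 4416.684538… → ⌈·⌉ = 4417
j=13: r + 12k = 4798.453769… → ⌈·⌉ = 4799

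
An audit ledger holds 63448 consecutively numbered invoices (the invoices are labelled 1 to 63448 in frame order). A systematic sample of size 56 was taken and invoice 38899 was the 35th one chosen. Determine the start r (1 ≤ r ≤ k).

k = 63448/56 = 1133
r = 38899 − (35−1)×1133 = 38899 − 38522 = 377

377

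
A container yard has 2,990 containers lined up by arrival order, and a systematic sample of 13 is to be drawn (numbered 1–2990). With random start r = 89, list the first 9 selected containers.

k = N/n = 2990/13 = 230
container 1: 89
container 2: 89 + 230 = 319
container 3: 319 + 230 = 549
container 4: 549 + 230 = 779
container 5: 779 + 230 = 1009
container 6: 1009 + 230 = 1239
container 7: 1239 + 230 = 1469
container 8: 1469 + 230 = 1699
container 9: 1699 + 230 = 1929

89, 319, 549, 779, 1009, 1239, 1469, 1699, 1929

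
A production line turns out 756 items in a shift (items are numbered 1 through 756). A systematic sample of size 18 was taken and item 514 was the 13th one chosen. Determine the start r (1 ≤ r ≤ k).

10

k = 756/18 = 42
r = 514 − (13−1)×42 = 514 − 504 = 10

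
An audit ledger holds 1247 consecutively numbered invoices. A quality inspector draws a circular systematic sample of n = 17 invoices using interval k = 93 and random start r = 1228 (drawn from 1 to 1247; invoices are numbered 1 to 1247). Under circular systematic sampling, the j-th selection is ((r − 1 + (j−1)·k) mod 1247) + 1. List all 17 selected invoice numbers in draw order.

Selection 1: 1228
Selection 2: 1228 + 93 = 1321 → 1321 − 1247 = 74
Selection 3: 74 + 93 = 167
Selection 4: 167 + 93 = 260
Selection 5: 260 + 93 = 353
Selection 6: 353 + 93 = 446
Selection 7: 446 + 93 = 539
Selection 8: 539 + 93 = 632
Selection 9: 632 + 93 = 725
Selection 10: 725 + 93 = 818
Selection 11: 818 + 93 = 911
Selection 12: 911 + 93 = 1004
Selection 13: 1004 + 93 = 1097
Selection 14: 1097 + 93 = 1190
Selection 15: 1190 + 93 = 1283 → 1283 − 1247 = 36
Selection 16: 36 + 93 = 129
Selection 17: 129 + 93 = 222

1228, 74, 167, 260, 353, 446, 539, 632, 725, 818, 911, 1004, 1097, 1190, 36, 129, 222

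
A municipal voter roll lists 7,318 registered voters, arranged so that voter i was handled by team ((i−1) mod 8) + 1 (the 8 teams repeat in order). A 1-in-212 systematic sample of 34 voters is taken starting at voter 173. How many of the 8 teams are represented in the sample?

Consecutive selections differ by k = 212, so their team numbers differ by 212 mod 8 = 4.
gcd(212, 8) = 4, so the sample visits 8/4 = 2 distinct residues mod 8.
Start 173 is team 5; the teams hit are 1, 5.

2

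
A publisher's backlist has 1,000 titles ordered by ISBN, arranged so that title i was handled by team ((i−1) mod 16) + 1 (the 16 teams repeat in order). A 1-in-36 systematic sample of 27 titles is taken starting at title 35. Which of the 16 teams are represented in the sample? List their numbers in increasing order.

Consecutive selections differ by k = 36, so their team numbers differ by 36 mod 16 = 4.
gcd(36, 16) = 4, so the sample visits 16/4 = 4 distinct residues mod 16.
Start 35 is team 3; the teams hit are 3, 7, 11, 15.

3, 7, 11, 15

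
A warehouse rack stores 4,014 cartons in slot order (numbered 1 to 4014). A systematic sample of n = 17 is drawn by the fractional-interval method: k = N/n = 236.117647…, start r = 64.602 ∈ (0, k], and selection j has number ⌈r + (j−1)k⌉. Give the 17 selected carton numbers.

j=1: r + 0k = 64.602 → ⌈·⌉ = 65
j=2: r + 1k = 300.719647… → ⌈·⌉ = 301
j=3: r + 2k = 536.837294… → ⌈·⌉ = 537
j=4: r + 3k = 772.954941… → ⌈·⌉ = 773
j=5: r + 4k = 1009.072588… → ⌈·⌉ = 1010
j=6: r + 5k = 1245.190235… → ⌈·⌉ = 1246
j=7: r + 6k = 1481.307882… → ⌈·⌉ = 1482
j=8: r + 7k = 1717.425529… → ⌈·⌉ = 1718
j=9: r + 8k = 1953.543176… → ⌈·⌉ = 1954
j=10: r + 9k = 2189.660823… → ⌈·⌉ = 2190
j=11: r + 10k = 2425.778470… → ⌈·⌉ = 2426
j=12: r + 11k = 2661.896117… → ⌈·⌉ = 2662
j=13: r + 12k = 2898.013764… → ⌈·⌉ = 2899
j=14: r + 13k = 3134.131411… → ⌈·⌉ = 3135
j=15: r + 14k = 3370.249058… → ⌈·⌉ = 3371
j=16: r + 15k = 3606.366705… → ⌈·⌉ = 3607
j=17: r + 16k = 3842.484352… → ⌈·⌉ = 3843

65, 301, 537, 773, 1010, 1246, 1482, 1718, 1954, 2190, 2426, 2662, 2899, 3135, 3371, 3607, 3843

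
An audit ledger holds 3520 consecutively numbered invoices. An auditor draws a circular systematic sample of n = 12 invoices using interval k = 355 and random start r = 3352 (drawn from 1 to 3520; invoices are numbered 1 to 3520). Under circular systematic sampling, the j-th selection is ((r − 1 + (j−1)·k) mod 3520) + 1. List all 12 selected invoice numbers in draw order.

3352, 187, 542, 897, 1252, 1607, 1962, 2317, 2672, 3027, 3382, 217

Selection 1: 3352
Selection 2: 3352 + 355 = 3707 → 3707 − 3520 = 187
Selection 3: 187 + 355 = 542
Selection 4: 542 + 355 = 897
Selection 5: 897 + 355 = 1252
Selection 6: 1252 + 355 = 1607
Selection 7: 1607 + 355 = 1962
Selection 8: 1962 + 355 = 2317
Selection 9: 2317 + 355 = 2672
Selection 10: 2672 + 355 = 3027
Selection 11: 3027 + 355 = 3382
Selection 12: 3382 + 355 = 3737 → 3737 − 3520 = 217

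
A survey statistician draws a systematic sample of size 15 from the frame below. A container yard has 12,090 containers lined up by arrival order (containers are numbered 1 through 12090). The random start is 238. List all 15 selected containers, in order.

k = N/n = 12090/15 = 806
container 1: 238
container 2: 238 + 806 = 1044
container 3: 1044 + 806 = 1850
container 4: 1850 + 806 = 2656
container 5: 2656 + 806 = 3462
container 6: 3462 + 806 = 4268
container 7: 4268 + 806 = 5074
container 8: 5074 + 806 = 5880
container 9: 5880 + 806 = 6686
container 10: 6686 + 806 = 7492
container 11: 7492 + 806 = 8298
container 12: 8298 + 806 = 9104
container 13: 9104 + 806 = 9910
container 14: 9910 + 806 = 10716
container 15: 10716 + 806 = 11522

238, 1044, 1850, 2656, 3462, 4268, 5074, 5880, 6686, 7492, 8298, 9104, 9910, 10716, 11522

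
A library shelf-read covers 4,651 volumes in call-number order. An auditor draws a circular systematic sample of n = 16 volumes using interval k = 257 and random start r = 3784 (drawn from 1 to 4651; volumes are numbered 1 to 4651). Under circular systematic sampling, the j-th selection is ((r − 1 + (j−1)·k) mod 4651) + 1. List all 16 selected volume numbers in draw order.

3784, 4041, 4298, 4555, 161, 418, 675, 932, 1189, 1446, 1703, 1960, 2217, 2474, 2731, 2988

Selection 1: 3784
Selection 2: 3784 + 257 = 4041
Selection 3: 4041 + 257 = 4298
Selection 4: 4298 + 257 = 4555
Selection 5: 4555 + 257 = 4812 → 4812 − 4651 = 161
Selection 6: 161 + 257 = 418
Selection 7: 418 + 257 = 675
Selection 8: 675 + 257 = 932
Selection 9: 932 + 257 = 1189
Selection 10: 1189 + 257 = 1446
Selection 11: 1446 + 257 = 1703
Selection 12: 1703 + 257 = 1960
Selection 13: 1960 + 257 = 2217
Selection 14: 2217 + 257 = 2474
Selection 15: 2474 + 257 = 2731
Selection 16: 2731 + 257 = 2988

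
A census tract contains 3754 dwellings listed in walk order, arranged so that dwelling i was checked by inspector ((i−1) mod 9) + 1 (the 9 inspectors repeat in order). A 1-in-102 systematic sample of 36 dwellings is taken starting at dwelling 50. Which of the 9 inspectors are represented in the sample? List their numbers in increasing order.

2, 5, 8

Consecutive selections differ by k = 102, so their inspector numbers differ by 102 mod 9 = 3.
gcd(102, 9) = 3, so the sample visits 9/3 = 3 distinct residues mod 9.
Start 50 is inspector 5; the inspectors hit are 2, 5, 8.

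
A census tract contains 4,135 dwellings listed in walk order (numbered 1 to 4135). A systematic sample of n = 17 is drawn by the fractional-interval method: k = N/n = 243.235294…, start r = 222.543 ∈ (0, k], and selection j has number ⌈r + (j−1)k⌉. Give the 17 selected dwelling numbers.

j=1: r + 0k = 222.543 → ⌈·⌉ = 223
j=2: r + 1k = 465.778294… → ⌈·⌉ = 466
j=3: r + 2k = 709.013588… → ⌈·⌉ = 710
j=4: r + 3k = 952.248882… → ⌈·⌉ = 953
j=5: r + 4k = 1195.484176… → ⌈·⌉ = 1196
j=6: r + 5k = 1438.719470… → ⌈·⌉ = 1439
j=7: r + 6k = 1681.954764… → ⌈·⌉ = 1682
j=8: r + 7k = 1925.190058… → ⌈·⌉ = 1926
j=9: r + 8k = 2168.425352… → ⌈·⌉ = 2169
j=10: r + 9k = 2411.660647… → ⌈·⌉ = 2412
j=11: r + 10k = 2654.895941… → ⌈·⌉ = 2655
j=12: r + 11k = 2898.131235… → ⌈·⌉ = 2899
j=13: r + 12k = 3141.366529… → ⌈·⌉ = 3142
j=14: r + 13k = 3384.601823… → ⌈·⌉ = 3385
j=15: r + 14k = 3627.837117… → ⌈·⌉ = 3628
j=16: r + 15k = 3871.072411… → ⌈·⌉ = 3872
j=17: r + 16k = 4114.307705… → ⌈·⌉ = 4115

223, 466, 710, 953, 1196, 1439, 1682, 1926, 2169, 2412, 2655, 2899, 3142, 3385, 3628, 3872, 4115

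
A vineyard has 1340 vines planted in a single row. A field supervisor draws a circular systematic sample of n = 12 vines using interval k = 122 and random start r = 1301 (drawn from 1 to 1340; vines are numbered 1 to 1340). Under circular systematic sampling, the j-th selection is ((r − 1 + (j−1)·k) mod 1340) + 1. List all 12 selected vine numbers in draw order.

1301, 83, 205, 327, 449, 571, 693, 815, 937, 1059, 1181, 1303

Selection 1: 1301
Selection 2: 1301 + 122 = 1423 → 1423 − 1340 = 83
Selection 3: 83 + 122 = 205
Selection 4: 205 + 122 = 327
Selection 5: 327 + 122 = 449
Selection 6: 449 + 122 = 571
Selection 7: 571 + 122 = 693
Selection 8: 693 + 122 = 815
Selection 9: 815 + 122 = 937
Selection 10: 937 + 122 = 1059
Selection 11: 1059 + 122 = 1181
Selection 12: 1181 + 122 = 1303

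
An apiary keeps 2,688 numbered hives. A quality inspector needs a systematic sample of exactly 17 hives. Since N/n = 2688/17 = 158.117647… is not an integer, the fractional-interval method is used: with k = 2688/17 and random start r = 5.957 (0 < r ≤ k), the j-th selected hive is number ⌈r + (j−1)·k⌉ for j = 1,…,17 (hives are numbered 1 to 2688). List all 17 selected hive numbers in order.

6, 165, 323, 481, 639, 797, 955, 1113, 1271, 1430, 1588, 1746, 1904, 2062, 2220, 2378, 2536

j=1: r + 0k = 5.957 → ⌈·⌉ = 6
j=2: r + 1k = 164.074647… → ⌈·⌉ = 165
j=3: r + 2k = 322.192294… → ⌈·⌉ = 323
j=4: r + 3k = 480.309941… → ⌈·⌉ = 481
j=5: r + 4k = 638.427588… → ⌈·⌉ = 639
j=6: r + 5k = 796.545235… → ⌈·⌉ = 797
j=7: r + 6k = 954.662882… → ⌈·⌉ = 955
j=8: r + 7k = 1112.780529… → ⌈·⌉ = 1113
j=9: r + 8k = 1270.898176… → ⌈·⌉ = 1271
j=10: r + 9k = 1429.015823… → ⌈·⌉ = 1430
j=11: r + 10k = 1587.133470… → ⌈·⌉ = 1588
j=12: r + 11k = 1745.251117… → ⌈·⌉ = 1746
j=13: r + 12k = 1903.368764… → ⌈·⌉ = 1904
j=14: r + 13k = 2061.486411… → ⌈·⌉ = 2062
j=15: r + 14k = 2219.604058… → ⌈·⌉ = 2220
j=16: r + 15k = 2377.721705… → ⌈·⌉ = 2378
j=17: r + 16k = 2535.839352… → ⌈·⌉ = 2536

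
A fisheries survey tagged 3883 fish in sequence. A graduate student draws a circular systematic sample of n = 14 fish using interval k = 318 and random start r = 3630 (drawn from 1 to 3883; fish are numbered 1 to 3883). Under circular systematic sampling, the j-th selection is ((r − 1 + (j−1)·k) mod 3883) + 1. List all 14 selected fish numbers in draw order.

3630, 65, 383, 701, 1019, 1337, 1655, 1973, 2291, 2609, 2927, 3245, 3563, 3881

Selection 1: 3630
Selection 2: 3630 + 318 = 3948 → 3948 − 3883 = 65
Selection 3: 65 + 318 = 383
Selection 4: 383 + 318 = 701
Selection 5: 701 + 318 = 1019
Selection 6: 1019 + 318 = 1337
Selection 7: 1337 + 318 = 1655
Selection 8: 1655 + 318 = 1973
Selection 9: 1973 + 318 = 2291
Selection 10: 2291 + 318 = 2609
Selection 11: 2609 + 318 = 2927
Selection 12: 2927 + 318 = 3245
Selection 13: 3245 + 318 = 3563
Selection 14: 3563 + 318 = 3881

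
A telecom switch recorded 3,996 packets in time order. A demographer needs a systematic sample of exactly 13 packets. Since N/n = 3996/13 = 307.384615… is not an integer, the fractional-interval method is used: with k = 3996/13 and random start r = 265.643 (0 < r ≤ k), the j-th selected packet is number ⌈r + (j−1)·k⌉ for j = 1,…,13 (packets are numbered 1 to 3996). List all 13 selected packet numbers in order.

j=1: r + 0k = 265.643 → ⌈·⌉ = 266
j=2: r + 1k = 573.027615… → ⌈·⌉ = 574
j=3: r + 2k = 880.412230… → ⌈·⌉ = 881
j=4: r + 3k = 1187.796846… → ⌈·⌉ = 1188
j=5: r + 4k = 1495.181461… → ⌈·⌉ = 1496
j=6: r + 5k = 1802.566076… → ⌈·⌉ = 1803
j=7: r + 6k = 2109.950692… → ⌈·⌉ = 2110
j=8: r + 7k = 2417.335307… → ⌈·⌉ = 2418
j=9: r + 8k = 2724.719923… → ⌈·⌉ = 2725
j=10: r + 9k = 3032.104538… → ⌈·⌉ = 3033
j=11: r + 10k = 3339.489153… → ⌈·⌉ = 3340
j=12: r + 11k = 3646.873769… → ⌈·⌉ = 3647
j=13: r + 12k = 3954.258384… → ⌈·⌉ = 3955

266, 574, 881, 1188, 1496, 1803, 2110, 2418, 2725, 3033, 3340, 3647, 3955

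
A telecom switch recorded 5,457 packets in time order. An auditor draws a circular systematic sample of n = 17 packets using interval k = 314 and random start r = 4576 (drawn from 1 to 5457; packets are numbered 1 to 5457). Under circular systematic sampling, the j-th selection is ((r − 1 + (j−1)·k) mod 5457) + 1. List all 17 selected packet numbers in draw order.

Selection 1: 4576
Selection 2: 4576 + 314 = 4890
Selection 3: 4890 + 314 = 5204
Selection 4: 5204 + 314 = 5518 → 5518 − 5457 = 61
Selection 5: 61 + 314 = 375
Selection 6: 375 + 314 = 689
Selection 7: 689 + 314 = 1003
Selection 8: 1003 + 314 = 1317
Selection 9: 1317 + 314 = 1631
Selection 10: 1631 + 314 = 1945
Selection 11: 1945 + 314 = 2259
Selection 12: 2259 + 314 = 2573
Selection 13: 2573 + 314 = 2887
Selection 14: 2887 + 314 = 3201
Selection 15: 3201 + 314 = 3515
Selection 16: 3515 + 314 = 3829
Selection 17: 3829 + 314 = 4143

4576, 4890, 5204, 61, 375, 689, 1003, 1317, 1631, 1945, 2259, 2573, 2887, 3201, 3515, 3829, 4143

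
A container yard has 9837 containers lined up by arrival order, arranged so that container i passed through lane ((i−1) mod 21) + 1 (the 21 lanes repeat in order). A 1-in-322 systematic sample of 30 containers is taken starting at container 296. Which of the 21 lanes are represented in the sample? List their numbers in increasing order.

2, 9, 16

Consecutive selections differ by k = 322, so their lane numbers differ by 322 mod 21 = 7.
gcd(322, 21) = 7, so the sample visits 21/7 = 3 distinct residues mod 21.
Start 296 is lane 2; the lanes hit are 2, 9, 16.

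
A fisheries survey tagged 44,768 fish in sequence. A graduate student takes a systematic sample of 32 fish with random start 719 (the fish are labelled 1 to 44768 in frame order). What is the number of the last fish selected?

44088

k = 44768/32 = 1399
32nd selection = r + (32−1)·k = 719 + 31×1399 = 719 + 43369 = 44088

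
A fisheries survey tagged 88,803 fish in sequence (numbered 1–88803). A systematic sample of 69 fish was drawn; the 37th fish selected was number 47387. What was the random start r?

1055

k = 88803/69 = 1287
r = 47387 − (37−1)×1287 = 47387 − 46332 = 1055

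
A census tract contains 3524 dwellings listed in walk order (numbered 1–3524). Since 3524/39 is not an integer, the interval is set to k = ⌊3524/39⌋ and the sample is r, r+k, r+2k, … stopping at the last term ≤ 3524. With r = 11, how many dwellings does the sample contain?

k = ⌊3524/39⌋ = 90
Achieved size = ⌊(3524 − 11)/90⌋ + 1 = ⌊3513/90⌋ + 1 = 39 + 1 = 40
(last selection: 11 + 39×90 = 3521 ≤ 3524; next would be 3611 > 3524)

40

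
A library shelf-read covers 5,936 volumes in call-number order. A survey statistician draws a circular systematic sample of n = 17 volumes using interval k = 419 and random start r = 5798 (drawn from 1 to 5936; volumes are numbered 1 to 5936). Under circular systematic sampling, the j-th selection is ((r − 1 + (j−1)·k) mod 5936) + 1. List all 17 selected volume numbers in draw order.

5798, 281, 700, 1119, 1538, 1957, 2376, 2795, 3214, 3633, 4052, 4471, 4890, 5309, 5728, 211, 630

Selection 1: 5798
Selection 2: 5798 + 419 = 6217 → 6217 − 5936 = 281
Selection 3: 281 + 419 = 700
Selection 4: 700 + 419 = 1119
Selection 5: 1119 + 419 = 1538
Selection 6: 1538 + 419 = 1957
Selection 7: 1957 + 419 = 2376
Selection 8: 2376 + 419 = 2795
Selection 9: 2795 + 419 = 3214
Selection 10: 3214 + 419 = 3633
Selection 11: 3633 + 419 = 4052
Selection 12: 4052 + 419 = 4471
Selection 13: 4471 + 419 = 4890
Selection 14: 4890 + 419 = 5309
Selection 15: 5309 + 419 = 5728
Selection 16: 5728 + 419 = 6147 → 6147 − 5936 = 211
Selection 17: 211 + 419 = 630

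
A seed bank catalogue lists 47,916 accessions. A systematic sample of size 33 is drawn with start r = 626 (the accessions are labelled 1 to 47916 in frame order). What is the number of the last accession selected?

47090

k = 47916/33 = 1452
33rd selection = r + (33−1)·k = 626 + 32×1452 = 626 + 46464 = 47090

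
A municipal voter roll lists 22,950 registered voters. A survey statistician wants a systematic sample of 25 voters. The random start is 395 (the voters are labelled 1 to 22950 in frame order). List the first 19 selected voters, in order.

k = N/n = 22950/25 = 918
voter 1: 395
voter 2: 395 + 918 = 1313
voter 3: 1313 + 918 = 2231
voter 4: 2231 + 918 = 3149
voter 5: 3149 + 918 = 4067
voter 6: 4067 + 918 = 4985
voter 7: 4985 + 918 = 5903
voter 8: 5903 + 918 = 6821
voter 9: 6821 + 918 = 7739
voter 10: 7739 + 918 = 8657
voter 11: 8657 + 918 = 9575
voter 12: 9575 + 918 = 10493
voter 13: 10493 + 918 = 11411
voter 14: 11411 + 918 = 12329
voter 15: 12329 + 918 = 13247
voter 16: 13247 + 918 = 14165
voter 17: 14165 + 918 = 15083
voter 18: 15083 + 918 = 16001
voter 19: 16001 + 918 = 16919

395, 1313, 2231, 3149, 4067, 4985, 5903, 6821, 7739, 8657, 9575, 10493, 11411, 12329, 13247, 14165, 15083, 16001, 16919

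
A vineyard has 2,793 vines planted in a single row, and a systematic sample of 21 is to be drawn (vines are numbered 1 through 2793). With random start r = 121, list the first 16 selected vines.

k = N/n = 2793/21 = 133
vine 1: 121
vine 2: 121 + 133 = 254
vine 3: 254 + 133 = 387
vine 4: 387 + 133 = 520
vine 5: 520 + 133 = 653
vine 6: 653 + 133 = 786
vine 7: 786 + 133 = 919
vine 8: 919 + 133 = 1052
vine 9: 1052 + 133 = 1185
vine 10: 1185 + 133 = 1318
vine 11: 1318 + 133 = 1451
vine 12: 1451 + 133 = 1584
vine 13: 1584 + 133 = 1717
vine 14: 1717 + 133 = 1850
vine 15: 1850 + 133 = 1983
vine 16: 1983 + 133 = 2116

121, 254, 387, 520, 653, 786, 919, 1052, 1185, 1318, 1451, 1584, 1717, 1850, 1983, 2116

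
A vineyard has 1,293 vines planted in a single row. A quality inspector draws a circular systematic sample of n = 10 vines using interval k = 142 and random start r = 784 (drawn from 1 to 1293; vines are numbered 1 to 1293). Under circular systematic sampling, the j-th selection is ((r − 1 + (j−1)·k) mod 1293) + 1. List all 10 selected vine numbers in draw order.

Selection 1: 784
Selection 2: 784 + 142 = 926
Selection 3: 926 + 142 = 1068
Selection 4: 1068 + 142 = 1210
Selection 5: 1210 + 142 = 1352 → 1352 − 1293 = 59
Selection 6: 59 + 142 = 201
Selection 7: 201 + 142 = 343
Selection 8: 343 + 142 = 485
Selection 9: 485 + 142 = 627
Selection 10: 627 + 142 = 769

784, 926, 1068, 1210, 59, 201, 343, 485, 627, 769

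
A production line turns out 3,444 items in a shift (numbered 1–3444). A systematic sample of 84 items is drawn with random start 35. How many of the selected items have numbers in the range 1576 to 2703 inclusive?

28

k = 3444/84 = 41
First selection ≥ 1576: 35 + ⌈(1576−35)/41⌉·41 = 35 + 38×41 = 1593
Last selection ≤ 2703: 35 + ⌊(2703−35)/41⌋·41 = 35 + 65×41 = 2700
Count = 65 − 38 + 1 = 28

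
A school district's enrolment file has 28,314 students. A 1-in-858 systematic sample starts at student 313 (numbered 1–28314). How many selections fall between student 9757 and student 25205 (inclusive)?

18

k = 858
First selection ≥ 9757: 313 + ⌈(9757−313)/858⌉·858 = 313 + 12×858 = 10609
Last selection ≤ 25205: 313 + ⌊(25205−313)/858⌋·858 = 313 + 29×858 = 25195
Count = 29 − 12 + 1 = 18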